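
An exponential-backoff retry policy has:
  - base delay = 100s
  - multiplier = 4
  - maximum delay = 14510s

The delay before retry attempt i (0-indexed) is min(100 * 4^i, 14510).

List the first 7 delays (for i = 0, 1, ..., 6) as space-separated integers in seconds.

Computing each delay:
  i=0: min(100*4^0, 14510) = 100
  i=1: min(100*4^1, 14510) = 400
  i=2: min(100*4^2, 14510) = 1600
  i=3: min(100*4^3, 14510) = 6400
  i=4: min(100*4^4, 14510) = 14510
  i=5: min(100*4^5, 14510) = 14510
  i=6: min(100*4^6, 14510) = 14510

Answer: 100 400 1600 6400 14510 14510 14510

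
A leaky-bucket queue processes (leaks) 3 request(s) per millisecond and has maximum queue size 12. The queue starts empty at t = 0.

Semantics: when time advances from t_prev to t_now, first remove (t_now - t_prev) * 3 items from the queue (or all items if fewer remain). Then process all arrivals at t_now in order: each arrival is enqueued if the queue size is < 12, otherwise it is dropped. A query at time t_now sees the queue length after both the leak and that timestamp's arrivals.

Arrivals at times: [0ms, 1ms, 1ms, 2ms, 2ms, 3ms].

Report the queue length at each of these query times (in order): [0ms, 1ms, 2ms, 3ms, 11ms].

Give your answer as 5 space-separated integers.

Queue lengths at query times:
  query t=0ms: backlog = 1
  query t=1ms: backlog = 2
  query t=2ms: backlog = 2
  query t=3ms: backlog = 1
  query t=11ms: backlog = 0

Answer: 1 2 2 1 0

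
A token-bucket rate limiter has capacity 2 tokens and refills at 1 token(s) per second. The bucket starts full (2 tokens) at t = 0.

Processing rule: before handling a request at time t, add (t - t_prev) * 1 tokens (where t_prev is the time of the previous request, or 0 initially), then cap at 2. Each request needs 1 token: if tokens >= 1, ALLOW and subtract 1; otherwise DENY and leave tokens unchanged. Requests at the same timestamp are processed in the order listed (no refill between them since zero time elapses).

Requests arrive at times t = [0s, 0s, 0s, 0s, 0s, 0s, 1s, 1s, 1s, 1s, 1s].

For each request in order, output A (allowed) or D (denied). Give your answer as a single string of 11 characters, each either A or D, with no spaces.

Simulating step by step:
  req#1 t=0s: ALLOW
  req#2 t=0s: ALLOW
  req#3 t=0s: DENY
  req#4 t=0s: DENY
  req#5 t=0s: DENY
  req#6 t=0s: DENY
  req#7 t=1s: ALLOW
  req#8 t=1s: DENY
  req#9 t=1s: DENY
  req#10 t=1s: DENY
  req#11 t=1s: DENY

Answer: AADDDDADDDD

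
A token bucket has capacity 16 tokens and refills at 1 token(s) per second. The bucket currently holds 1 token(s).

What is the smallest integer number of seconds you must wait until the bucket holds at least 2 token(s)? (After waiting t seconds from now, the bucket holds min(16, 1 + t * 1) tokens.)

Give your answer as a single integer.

Answer: 1

Derivation:
Need 1 + t * 1 >= 2, so t >= 1/1.
Smallest integer t = ceil(1/1) = 1.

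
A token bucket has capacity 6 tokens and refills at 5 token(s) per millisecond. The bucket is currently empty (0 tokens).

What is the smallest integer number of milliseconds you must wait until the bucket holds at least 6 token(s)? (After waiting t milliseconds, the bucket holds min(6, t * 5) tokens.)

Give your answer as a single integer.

Answer: 2

Derivation:
Need t * 5 >= 6, so t >= 6/5.
Smallest integer t = ceil(6/5) = 2.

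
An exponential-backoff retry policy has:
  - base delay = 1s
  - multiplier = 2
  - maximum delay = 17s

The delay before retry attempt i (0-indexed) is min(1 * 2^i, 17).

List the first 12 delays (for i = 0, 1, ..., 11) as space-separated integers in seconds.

Answer: 1 2 4 8 16 17 17 17 17 17 17 17

Derivation:
Computing each delay:
  i=0: min(1*2^0, 17) = 1
  i=1: min(1*2^1, 17) = 2
  i=2: min(1*2^2, 17) = 4
  i=3: min(1*2^3, 17) = 8
  i=4: min(1*2^4, 17) = 16
  i=5: min(1*2^5, 17) = 17
  i=6: min(1*2^6, 17) = 17
  i=7: min(1*2^7, 17) = 17
  i=8: min(1*2^8, 17) = 17
  i=9: min(1*2^9, 17) = 17
  i=10: min(1*2^10, 17) = 17
  i=11: min(1*2^11, 17) = 17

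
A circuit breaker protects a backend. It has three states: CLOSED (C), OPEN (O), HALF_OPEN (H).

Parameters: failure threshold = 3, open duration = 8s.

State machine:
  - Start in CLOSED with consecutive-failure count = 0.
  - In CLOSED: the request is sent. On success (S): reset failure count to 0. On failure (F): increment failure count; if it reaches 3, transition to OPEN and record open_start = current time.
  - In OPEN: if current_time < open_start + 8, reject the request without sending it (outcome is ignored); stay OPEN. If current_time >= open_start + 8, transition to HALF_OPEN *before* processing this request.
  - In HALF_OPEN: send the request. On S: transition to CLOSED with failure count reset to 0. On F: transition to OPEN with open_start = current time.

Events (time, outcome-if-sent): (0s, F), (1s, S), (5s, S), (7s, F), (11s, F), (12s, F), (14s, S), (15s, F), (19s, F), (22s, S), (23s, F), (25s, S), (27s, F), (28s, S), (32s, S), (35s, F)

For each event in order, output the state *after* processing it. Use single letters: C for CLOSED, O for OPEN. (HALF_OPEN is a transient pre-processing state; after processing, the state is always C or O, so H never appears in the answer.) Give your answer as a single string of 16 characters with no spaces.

State after each event:
  event#1 t=0s outcome=F: state=CLOSED
  event#2 t=1s outcome=S: state=CLOSED
  event#3 t=5s outcome=S: state=CLOSED
  event#4 t=7s outcome=F: state=CLOSED
  event#5 t=11s outcome=F: state=CLOSED
  event#6 t=12s outcome=F: state=OPEN
  event#7 t=14s outcome=S: state=OPEN
  event#8 t=15s outcome=F: state=OPEN
  event#9 t=19s outcome=F: state=OPEN
  event#10 t=22s outcome=S: state=CLOSED
  event#11 t=23s outcome=F: state=CLOSED
  event#12 t=25s outcome=S: state=CLOSED
  event#13 t=27s outcome=F: state=CLOSED
  event#14 t=28s outcome=S: state=CLOSED
  event#15 t=32s outcome=S: state=CLOSED
  event#16 t=35s outcome=F: state=CLOSED

Answer: CCCCCOOOOCCCCCCC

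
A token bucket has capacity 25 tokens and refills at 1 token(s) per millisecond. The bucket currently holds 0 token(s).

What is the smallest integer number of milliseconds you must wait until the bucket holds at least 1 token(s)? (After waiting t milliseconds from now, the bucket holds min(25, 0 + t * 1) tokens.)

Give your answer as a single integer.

Need 0 + t * 1 >= 1, so t >= 1/1.
Smallest integer t = ceil(1/1) = 1.

Answer: 1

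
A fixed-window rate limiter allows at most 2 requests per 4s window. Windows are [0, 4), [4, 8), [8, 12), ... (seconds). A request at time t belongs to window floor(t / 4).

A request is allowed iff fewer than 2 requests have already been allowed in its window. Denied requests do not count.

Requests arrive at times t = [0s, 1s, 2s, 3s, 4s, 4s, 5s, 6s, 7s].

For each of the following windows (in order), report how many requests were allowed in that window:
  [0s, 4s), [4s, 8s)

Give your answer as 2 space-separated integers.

Answer: 2 2

Derivation:
Processing requests:
  req#1 t=0s (window 0): ALLOW
  req#2 t=1s (window 0): ALLOW
  req#3 t=2s (window 0): DENY
  req#4 t=3s (window 0): DENY
  req#5 t=4s (window 1): ALLOW
  req#6 t=4s (window 1): ALLOW
  req#7 t=5s (window 1): DENY
  req#8 t=6s (window 1): DENY
  req#9 t=7s (window 1): DENY

Allowed counts by window: 2 2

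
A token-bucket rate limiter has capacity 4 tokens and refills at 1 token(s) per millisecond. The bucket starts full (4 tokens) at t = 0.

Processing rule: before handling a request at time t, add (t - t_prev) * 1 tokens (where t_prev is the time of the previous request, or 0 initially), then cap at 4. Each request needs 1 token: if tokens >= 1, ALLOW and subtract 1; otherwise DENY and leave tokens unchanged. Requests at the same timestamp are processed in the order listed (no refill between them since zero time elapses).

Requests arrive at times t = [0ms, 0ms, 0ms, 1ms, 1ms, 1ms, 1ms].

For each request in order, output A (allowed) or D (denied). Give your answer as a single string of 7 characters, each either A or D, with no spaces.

Simulating step by step:
  req#1 t=0ms: ALLOW
  req#2 t=0ms: ALLOW
  req#3 t=0ms: ALLOW
  req#4 t=1ms: ALLOW
  req#5 t=1ms: ALLOW
  req#6 t=1ms: DENY
  req#7 t=1ms: DENY

Answer: AAAAADD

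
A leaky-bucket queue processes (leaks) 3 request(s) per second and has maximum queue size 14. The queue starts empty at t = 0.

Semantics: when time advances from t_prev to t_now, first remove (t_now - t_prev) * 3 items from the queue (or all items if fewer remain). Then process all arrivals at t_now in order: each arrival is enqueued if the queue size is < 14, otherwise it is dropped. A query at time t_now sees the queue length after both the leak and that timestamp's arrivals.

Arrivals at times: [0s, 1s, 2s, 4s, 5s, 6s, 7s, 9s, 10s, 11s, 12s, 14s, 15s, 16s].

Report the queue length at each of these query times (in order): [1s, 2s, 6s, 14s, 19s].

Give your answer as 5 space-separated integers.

Answer: 1 1 1 1 0

Derivation:
Queue lengths at query times:
  query t=1s: backlog = 1
  query t=2s: backlog = 1
  query t=6s: backlog = 1
  query t=14s: backlog = 1
  query t=19s: backlog = 0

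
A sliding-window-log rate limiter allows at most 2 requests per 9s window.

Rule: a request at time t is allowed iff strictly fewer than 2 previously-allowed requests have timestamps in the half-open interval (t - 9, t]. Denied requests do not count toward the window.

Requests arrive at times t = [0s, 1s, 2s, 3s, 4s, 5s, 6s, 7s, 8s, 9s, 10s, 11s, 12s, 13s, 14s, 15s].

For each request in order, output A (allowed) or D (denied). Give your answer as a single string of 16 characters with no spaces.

Tracking allowed requests in the window:
  req#1 t=0s: ALLOW
  req#2 t=1s: ALLOW
  req#3 t=2s: DENY
  req#4 t=3s: DENY
  req#5 t=4s: DENY
  req#6 t=5s: DENY
  req#7 t=6s: DENY
  req#8 t=7s: DENY
  req#9 t=8s: DENY
  req#10 t=9s: ALLOW
  req#11 t=10s: ALLOW
  req#12 t=11s: DENY
  req#13 t=12s: DENY
  req#14 t=13s: DENY
  req#15 t=14s: DENY
  req#16 t=15s: DENY

Answer: AADDDDDDDAADDDDD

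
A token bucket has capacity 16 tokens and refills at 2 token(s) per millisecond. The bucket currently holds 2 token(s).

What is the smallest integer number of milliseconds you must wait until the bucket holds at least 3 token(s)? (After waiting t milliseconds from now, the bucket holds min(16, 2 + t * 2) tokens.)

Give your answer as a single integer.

Answer: 1

Derivation:
Need 2 + t * 2 >= 3, so t >= 1/2.
Smallest integer t = ceil(1/2) = 1.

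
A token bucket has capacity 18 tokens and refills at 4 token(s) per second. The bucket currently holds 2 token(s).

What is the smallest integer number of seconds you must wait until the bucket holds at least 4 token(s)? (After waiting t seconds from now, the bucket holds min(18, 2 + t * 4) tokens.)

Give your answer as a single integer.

Need 2 + t * 4 >= 4, so t >= 2/4.
Smallest integer t = ceil(2/4) = 1.

Answer: 1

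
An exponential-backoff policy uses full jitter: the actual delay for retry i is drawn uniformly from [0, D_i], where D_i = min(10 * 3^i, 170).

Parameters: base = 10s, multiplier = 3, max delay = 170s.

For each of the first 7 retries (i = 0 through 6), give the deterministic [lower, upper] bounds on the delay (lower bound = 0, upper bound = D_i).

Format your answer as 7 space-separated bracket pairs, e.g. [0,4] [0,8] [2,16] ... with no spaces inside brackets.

Computing bounds per retry:
  i=0: D_i=min(10*3^0,170)=10, bounds=[0,10]
  i=1: D_i=min(10*3^1,170)=30, bounds=[0,30]
  i=2: D_i=min(10*3^2,170)=90, bounds=[0,90]
  i=3: D_i=min(10*3^3,170)=170, bounds=[0,170]
  i=4: D_i=min(10*3^4,170)=170, bounds=[0,170]
  i=5: D_i=min(10*3^5,170)=170, bounds=[0,170]
  i=6: D_i=min(10*3^6,170)=170, bounds=[0,170]

Answer: [0,10] [0,30] [0,90] [0,170] [0,170] [0,170] [0,170]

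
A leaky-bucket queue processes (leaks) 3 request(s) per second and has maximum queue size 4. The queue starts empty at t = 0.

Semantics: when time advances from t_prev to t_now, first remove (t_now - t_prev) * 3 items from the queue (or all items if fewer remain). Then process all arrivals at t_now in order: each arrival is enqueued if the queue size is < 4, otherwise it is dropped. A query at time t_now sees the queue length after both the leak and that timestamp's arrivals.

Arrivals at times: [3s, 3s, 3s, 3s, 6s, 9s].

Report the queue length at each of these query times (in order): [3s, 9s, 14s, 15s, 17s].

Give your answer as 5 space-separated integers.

Queue lengths at query times:
  query t=3s: backlog = 4
  query t=9s: backlog = 1
  query t=14s: backlog = 0
  query t=15s: backlog = 0
  query t=17s: backlog = 0

Answer: 4 1 0 0 0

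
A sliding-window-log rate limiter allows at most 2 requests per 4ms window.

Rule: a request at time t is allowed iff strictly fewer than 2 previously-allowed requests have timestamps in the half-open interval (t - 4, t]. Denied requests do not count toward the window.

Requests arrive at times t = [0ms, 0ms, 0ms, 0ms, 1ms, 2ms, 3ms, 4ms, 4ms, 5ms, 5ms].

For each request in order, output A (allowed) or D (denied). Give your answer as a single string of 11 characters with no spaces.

Answer: AADDDDDAADD

Derivation:
Tracking allowed requests in the window:
  req#1 t=0ms: ALLOW
  req#2 t=0ms: ALLOW
  req#3 t=0ms: DENY
  req#4 t=0ms: DENY
  req#5 t=1ms: DENY
  req#6 t=2ms: DENY
  req#7 t=3ms: DENY
  req#8 t=4ms: ALLOW
  req#9 t=4ms: ALLOW
  req#10 t=5ms: DENY
  req#11 t=5ms: DENY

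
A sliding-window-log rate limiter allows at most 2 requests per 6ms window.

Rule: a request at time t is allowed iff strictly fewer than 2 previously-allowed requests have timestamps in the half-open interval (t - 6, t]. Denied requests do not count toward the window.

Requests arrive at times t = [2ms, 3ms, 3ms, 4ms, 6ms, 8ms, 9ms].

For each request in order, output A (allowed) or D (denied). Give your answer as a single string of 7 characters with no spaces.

Tracking allowed requests in the window:
  req#1 t=2ms: ALLOW
  req#2 t=3ms: ALLOW
  req#3 t=3ms: DENY
  req#4 t=4ms: DENY
  req#5 t=6ms: DENY
  req#6 t=8ms: ALLOW
  req#7 t=9ms: ALLOW

Answer: AADDDAA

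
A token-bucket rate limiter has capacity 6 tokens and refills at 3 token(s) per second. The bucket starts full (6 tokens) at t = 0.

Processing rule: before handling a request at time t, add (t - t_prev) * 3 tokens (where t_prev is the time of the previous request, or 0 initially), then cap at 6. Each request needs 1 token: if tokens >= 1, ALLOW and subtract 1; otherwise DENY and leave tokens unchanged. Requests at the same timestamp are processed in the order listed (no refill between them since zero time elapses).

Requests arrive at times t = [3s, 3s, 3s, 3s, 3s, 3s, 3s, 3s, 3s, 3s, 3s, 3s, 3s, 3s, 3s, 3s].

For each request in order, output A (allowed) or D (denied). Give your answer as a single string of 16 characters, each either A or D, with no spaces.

Simulating step by step:
  req#1 t=3s: ALLOW
  req#2 t=3s: ALLOW
  req#3 t=3s: ALLOW
  req#4 t=3s: ALLOW
  req#5 t=3s: ALLOW
  req#6 t=3s: ALLOW
  req#7 t=3s: DENY
  req#8 t=3s: DENY
  req#9 t=3s: DENY
  req#10 t=3s: DENY
  req#11 t=3s: DENY
  req#12 t=3s: DENY
  req#13 t=3s: DENY
  req#14 t=3s: DENY
  req#15 t=3s: DENY
  req#16 t=3s: DENY

Answer: AAAAAADDDDDDDDDD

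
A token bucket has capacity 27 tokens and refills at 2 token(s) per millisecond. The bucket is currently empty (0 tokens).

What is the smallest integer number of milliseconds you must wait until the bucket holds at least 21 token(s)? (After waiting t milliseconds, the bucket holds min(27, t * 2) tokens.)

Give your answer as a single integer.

Answer: 11

Derivation:
Need t * 2 >= 21, so t >= 21/2.
Smallest integer t = ceil(21/2) = 11.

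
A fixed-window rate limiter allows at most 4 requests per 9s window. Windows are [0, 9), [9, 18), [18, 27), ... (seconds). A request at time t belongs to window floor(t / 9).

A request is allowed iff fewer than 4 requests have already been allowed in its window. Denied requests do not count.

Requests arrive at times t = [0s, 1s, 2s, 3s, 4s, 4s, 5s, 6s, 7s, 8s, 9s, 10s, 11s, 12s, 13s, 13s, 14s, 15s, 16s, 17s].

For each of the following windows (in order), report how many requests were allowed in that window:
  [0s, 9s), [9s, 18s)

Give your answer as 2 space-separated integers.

Answer: 4 4

Derivation:
Processing requests:
  req#1 t=0s (window 0): ALLOW
  req#2 t=1s (window 0): ALLOW
  req#3 t=2s (window 0): ALLOW
  req#4 t=3s (window 0): ALLOW
  req#5 t=4s (window 0): DENY
  req#6 t=4s (window 0): DENY
  req#7 t=5s (window 0): DENY
  req#8 t=6s (window 0): DENY
  req#9 t=7s (window 0): DENY
  req#10 t=8s (window 0): DENY
  req#11 t=9s (window 1): ALLOW
  req#12 t=10s (window 1): ALLOW
  req#13 t=11s (window 1): ALLOW
  req#14 t=12s (window 1): ALLOW
  req#15 t=13s (window 1): DENY
  req#16 t=13s (window 1): DENY
  req#17 t=14s (window 1): DENY
  req#18 t=15s (window 1): DENY
  req#19 t=16s (window 1): DENY
  req#20 t=17s (window 1): DENY

Allowed counts by window: 4 4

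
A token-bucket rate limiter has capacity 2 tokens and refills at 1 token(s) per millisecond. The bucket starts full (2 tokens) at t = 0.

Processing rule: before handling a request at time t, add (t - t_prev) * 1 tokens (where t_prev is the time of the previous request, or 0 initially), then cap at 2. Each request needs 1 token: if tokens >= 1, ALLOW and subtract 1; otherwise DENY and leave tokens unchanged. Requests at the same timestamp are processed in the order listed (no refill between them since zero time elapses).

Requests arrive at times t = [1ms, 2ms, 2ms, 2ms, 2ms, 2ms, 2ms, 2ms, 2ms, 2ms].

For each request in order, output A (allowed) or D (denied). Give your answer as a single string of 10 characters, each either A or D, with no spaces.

Answer: AAADDDDDDD

Derivation:
Simulating step by step:
  req#1 t=1ms: ALLOW
  req#2 t=2ms: ALLOW
  req#3 t=2ms: ALLOW
  req#4 t=2ms: DENY
  req#5 t=2ms: DENY
  req#6 t=2ms: DENY
  req#7 t=2ms: DENY
  req#8 t=2ms: DENY
  req#9 t=2ms: DENY
  req#10 t=2ms: DENY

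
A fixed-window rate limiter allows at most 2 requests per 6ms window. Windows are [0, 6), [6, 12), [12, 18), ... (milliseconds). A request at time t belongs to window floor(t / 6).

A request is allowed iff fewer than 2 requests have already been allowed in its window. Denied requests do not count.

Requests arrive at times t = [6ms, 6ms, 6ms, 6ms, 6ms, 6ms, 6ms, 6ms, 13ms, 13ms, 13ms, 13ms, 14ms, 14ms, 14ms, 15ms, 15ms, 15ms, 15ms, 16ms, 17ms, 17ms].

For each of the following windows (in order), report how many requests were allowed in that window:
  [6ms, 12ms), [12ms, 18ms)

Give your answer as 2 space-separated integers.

Answer: 2 2

Derivation:
Processing requests:
  req#1 t=6ms (window 1): ALLOW
  req#2 t=6ms (window 1): ALLOW
  req#3 t=6ms (window 1): DENY
  req#4 t=6ms (window 1): DENY
  req#5 t=6ms (window 1): DENY
  req#6 t=6ms (window 1): DENY
  req#7 t=6ms (window 1): DENY
  req#8 t=6ms (window 1): DENY
  req#9 t=13ms (window 2): ALLOW
  req#10 t=13ms (window 2): ALLOW
  req#11 t=13ms (window 2): DENY
  req#12 t=13ms (window 2): DENY
  req#13 t=14ms (window 2): DENY
  req#14 t=14ms (window 2): DENY
  req#15 t=14ms (window 2): DENY
  req#16 t=15ms (window 2): DENY
  req#17 t=15ms (window 2): DENY
  req#18 t=15ms (window 2): DENY
  req#19 t=15ms (window 2): DENY
  req#20 t=16ms (window 2): DENY
  req#21 t=17ms (window 2): DENY
  req#22 t=17ms (window 2): DENY

Allowed counts by window: 2 2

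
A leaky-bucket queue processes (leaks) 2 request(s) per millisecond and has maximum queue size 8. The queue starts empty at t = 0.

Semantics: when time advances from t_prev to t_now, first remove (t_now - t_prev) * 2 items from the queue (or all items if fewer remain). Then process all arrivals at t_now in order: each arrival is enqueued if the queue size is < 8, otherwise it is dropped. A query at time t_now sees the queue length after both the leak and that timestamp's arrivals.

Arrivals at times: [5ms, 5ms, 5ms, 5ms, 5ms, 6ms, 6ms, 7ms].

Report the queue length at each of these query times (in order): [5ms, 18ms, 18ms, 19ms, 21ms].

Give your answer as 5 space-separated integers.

Answer: 5 0 0 0 0

Derivation:
Queue lengths at query times:
  query t=5ms: backlog = 5
  query t=18ms: backlog = 0
  query t=18ms: backlog = 0
  query t=19ms: backlog = 0
  query t=21ms: backlog = 0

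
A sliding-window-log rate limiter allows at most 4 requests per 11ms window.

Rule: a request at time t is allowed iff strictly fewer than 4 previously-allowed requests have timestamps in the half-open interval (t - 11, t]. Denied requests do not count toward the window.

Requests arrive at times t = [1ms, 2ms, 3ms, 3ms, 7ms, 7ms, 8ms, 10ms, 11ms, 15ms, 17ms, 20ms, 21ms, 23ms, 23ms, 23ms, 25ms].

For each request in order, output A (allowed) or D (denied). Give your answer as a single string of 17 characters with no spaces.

Answer: AAAADDDDDAAAADDDD

Derivation:
Tracking allowed requests in the window:
  req#1 t=1ms: ALLOW
  req#2 t=2ms: ALLOW
  req#3 t=3ms: ALLOW
  req#4 t=3ms: ALLOW
  req#5 t=7ms: DENY
  req#6 t=7ms: DENY
  req#7 t=8ms: DENY
  req#8 t=10ms: DENY
  req#9 t=11ms: DENY
  req#10 t=15ms: ALLOW
  req#11 t=17ms: ALLOW
  req#12 t=20ms: ALLOW
  req#13 t=21ms: ALLOW
  req#14 t=23ms: DENY
  req#15 t=23ms: DENY
  req#16 t=23ms: DENY
  req#17 t=25ms: DENY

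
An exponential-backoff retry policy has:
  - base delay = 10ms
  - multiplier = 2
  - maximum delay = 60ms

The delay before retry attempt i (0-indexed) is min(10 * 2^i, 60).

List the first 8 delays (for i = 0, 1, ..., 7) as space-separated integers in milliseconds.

Computing each delay:
  i=0: min(10*2^0, 60) = 10
  i=1: min(10*2^1, 60) = 20
  i=2: min(10*2^2, 60) = 40
  i=3: min(10*2^3, 60) = 60
  i=4: min(10*2^4, 60) = 60
  i=5: min(10*2^5, 60) = 60
  i=6: min(10*2^6, 60) = 60
  i=7: min(10*2^7, 60) = 60

Answer: 10 20 40 60 60 60 60 60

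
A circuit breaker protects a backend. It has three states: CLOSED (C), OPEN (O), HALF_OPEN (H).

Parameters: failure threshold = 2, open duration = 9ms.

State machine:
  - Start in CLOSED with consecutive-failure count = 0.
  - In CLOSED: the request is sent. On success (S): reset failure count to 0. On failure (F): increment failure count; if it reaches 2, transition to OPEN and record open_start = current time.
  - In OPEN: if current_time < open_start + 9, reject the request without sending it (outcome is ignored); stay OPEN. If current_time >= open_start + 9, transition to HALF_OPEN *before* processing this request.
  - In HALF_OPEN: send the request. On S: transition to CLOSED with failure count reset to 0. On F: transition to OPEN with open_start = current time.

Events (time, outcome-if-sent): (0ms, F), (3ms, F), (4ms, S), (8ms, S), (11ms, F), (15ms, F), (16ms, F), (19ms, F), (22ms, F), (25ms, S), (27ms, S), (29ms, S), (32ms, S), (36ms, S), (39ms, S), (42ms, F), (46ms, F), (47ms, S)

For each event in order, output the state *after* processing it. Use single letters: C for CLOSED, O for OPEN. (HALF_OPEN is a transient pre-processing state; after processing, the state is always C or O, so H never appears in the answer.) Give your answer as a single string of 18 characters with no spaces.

Answer: COOOOOOOOCCCCCCCOO

Derivation:
State after each event:
  event#1 t=0ms outcome=F: state=CLOSED
  event#2 t=3ms outcome=F: state=OPEN
  event#3 t=4ms outcome=S: state=OPEN
  event#4 t=8ms outcome=S: state=OPEN
  event#5 t=11ms outcome=F: state=OPEN
  event#6 t=15ms outcome=F: state=OPEN
  event#7 t=16ms outcome=F: state=OPEN
  event#8 t=19ms outcome=F: state=OPEN
  event#9 t=22ms outcome=F: state=OPEN
  event#10 t=25ms outcome=S: state=CLOSED
  event#11 t=27ms outcome=S: state=CLOSED
  event#12 t=29ms outcome=S: state=CLOSED
  event#13 t=32ms outcome=S: state=CLOSED
  event#14 t=36ms outcome=S: state=CLOSED
  event#15 t=39ms outcome=S: state=CLOSED
  event#16 t=42ms outcome=F: state=CLOSED
  event#17 t=46ms outcome=F: state=OPEN
  event#18 t=47ms outcome=S: state=OPEN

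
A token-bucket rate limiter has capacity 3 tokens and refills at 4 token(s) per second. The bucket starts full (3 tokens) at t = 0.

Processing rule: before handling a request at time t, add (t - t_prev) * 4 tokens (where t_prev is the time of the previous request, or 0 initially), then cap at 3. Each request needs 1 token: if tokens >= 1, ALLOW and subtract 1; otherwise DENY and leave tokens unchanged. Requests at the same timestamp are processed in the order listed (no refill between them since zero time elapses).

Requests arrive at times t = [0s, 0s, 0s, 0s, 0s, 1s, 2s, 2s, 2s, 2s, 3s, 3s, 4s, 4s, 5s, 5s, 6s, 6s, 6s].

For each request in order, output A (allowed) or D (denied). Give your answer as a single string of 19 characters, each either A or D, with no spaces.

Answer: AAADDAAAADAAAAAAAAA

Derivation:
Simulating step by step:
  req#1 t=0s: ALLOW
  req#2 t=0s: ALLOW
  req#3 t=0s: ALLOW
  req#4 t=0s: DENY
  req#5 t=0s: DENY
  req#6 t=1s: ALLOW
  req#7 t=2s: ALLOW
  req#8 t=2s: ALLOW
  req#9 t=2s: ALLOW
  req#10 t=2s: DENY
  req#11 t=3s: ALLOW
  req#12 t=3s: ALLOW
  req#13 t=4s: ALLOW
  req#14 t=4s: ALLOW
  req#15 t=5s: ALLOW
  req#16 t=5s: ALLOW
  req#17 t=6s: ALLOW
  req#18 t=6s: ALLOW
  req#19 t=6s: ALLOW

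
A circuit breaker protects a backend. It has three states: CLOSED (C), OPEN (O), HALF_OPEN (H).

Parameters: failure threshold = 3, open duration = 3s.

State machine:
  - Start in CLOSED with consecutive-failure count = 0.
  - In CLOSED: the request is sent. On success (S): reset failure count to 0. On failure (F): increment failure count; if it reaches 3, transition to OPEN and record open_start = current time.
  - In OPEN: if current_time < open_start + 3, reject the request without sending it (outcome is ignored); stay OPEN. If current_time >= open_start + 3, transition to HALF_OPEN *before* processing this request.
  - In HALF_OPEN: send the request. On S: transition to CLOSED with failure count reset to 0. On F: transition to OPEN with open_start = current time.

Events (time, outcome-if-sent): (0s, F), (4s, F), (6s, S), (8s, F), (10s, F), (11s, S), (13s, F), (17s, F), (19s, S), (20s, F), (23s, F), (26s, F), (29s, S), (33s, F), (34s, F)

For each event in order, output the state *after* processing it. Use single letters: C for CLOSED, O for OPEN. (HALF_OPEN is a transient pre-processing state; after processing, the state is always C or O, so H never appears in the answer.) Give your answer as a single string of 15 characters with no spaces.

State after each event:
  event#1 t=0s outcome=F: state=CLOSED
  event#2 t=4s outcome=F: state=CLOSED
  event#3 t=6s outcome=S: state=CLOSED
  event#4 t=8s outcome=F: state=CLOSED
  event#5 t=10s outcome=F: state=CLOSED
  event#6 t=11s outcome=S: state=CLOSED
  event#7 t=13s outcome=F: state=CLOSED
  event#8 t=17s outcome=F: state=CLOSED
  event#9 t=19s outcome=S: state=CLOSED
  event#10 t=20s outcome=F: state=CLOSED
  event#11 t=23s outcome=F: state=CLOSED
  event#12 t=26s outcome=F: state=OPEN
  event#13 t=29s outcome=S: state=CLOSED
  event#14 t=33s outcome=F: state=CLOSED
  event#15 t=34s outcome=F: state=CLOSED

Answer: CCCCCCCCCCCOCCC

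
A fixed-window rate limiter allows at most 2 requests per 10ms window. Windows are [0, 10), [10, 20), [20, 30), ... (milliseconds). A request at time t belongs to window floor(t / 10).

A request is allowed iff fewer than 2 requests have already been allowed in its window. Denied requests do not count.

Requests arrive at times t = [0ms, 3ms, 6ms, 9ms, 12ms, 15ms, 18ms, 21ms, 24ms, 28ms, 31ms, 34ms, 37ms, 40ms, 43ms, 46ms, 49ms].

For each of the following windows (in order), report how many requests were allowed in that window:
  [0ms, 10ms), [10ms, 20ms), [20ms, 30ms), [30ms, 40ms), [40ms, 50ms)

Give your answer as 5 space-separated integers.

Processing requests:
  req#1 t=0ms (window 0): ALLOW
  req#2 t=3ms (window 0): ALLOW
  req#3 t=6ms (window 0): DENY
  req#4 t=9ms (window 0): DENY
  req#5 t=12ms (window 1): ALLOW
  req#6 t=15ms (window 1): ALLOW
  req#7 t=18ms (window 1): DENY
  req#8 t=21ms (window 2): ALLOW
  req#9 t=24ms (window 2): ALLOW
  req#10 t=28ms (window 2): DENY
  req#11 t=31ms (window 3): ALLOW
  req#12 t=34ms (window 3): ALLOW
  req#13 t=37ms (window 3): DENY
  req#14 t=40ms (window 4): ALLOW
  req#15 t=43ms (window 4): ALLOW
  req#16 t=46ms (window 4): DENY
  req#17 t=49ms (window 4): DENY

Allowed counts by window: 2 2 2 2 2

Answer: 2 2 2 2 2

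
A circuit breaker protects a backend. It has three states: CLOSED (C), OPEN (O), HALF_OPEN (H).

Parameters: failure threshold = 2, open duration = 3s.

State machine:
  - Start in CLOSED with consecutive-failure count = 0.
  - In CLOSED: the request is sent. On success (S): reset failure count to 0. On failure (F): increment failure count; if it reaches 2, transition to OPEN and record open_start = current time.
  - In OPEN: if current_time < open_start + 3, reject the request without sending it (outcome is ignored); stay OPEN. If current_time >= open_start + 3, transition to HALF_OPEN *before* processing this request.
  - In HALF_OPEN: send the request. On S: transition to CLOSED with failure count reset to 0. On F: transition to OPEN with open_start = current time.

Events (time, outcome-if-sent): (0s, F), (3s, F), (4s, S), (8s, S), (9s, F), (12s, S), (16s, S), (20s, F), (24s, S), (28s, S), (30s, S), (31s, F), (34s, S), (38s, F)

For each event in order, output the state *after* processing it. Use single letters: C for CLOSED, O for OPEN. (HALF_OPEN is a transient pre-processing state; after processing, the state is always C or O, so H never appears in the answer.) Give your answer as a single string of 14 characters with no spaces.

Answer: COOCCCCCCCCCCC

Derivation:
State after each event:
  event#1 t=0s outcome=F: state=CLOSED
  event#2 t=3s outcome=F: state=OPEN
  event#3 t=4s outcome=S: state=OPEN
  event#4 t=8s outcome=S: state=CLOSED
  event#5 t=9s outcome=F: state=CLOSED
  event#6 t=12s outcome=S: state=CLOSED
  event#7 t=16s outcome=S: state=CLOSED
  event#8 t=20s outcome=F: state=CLOSED
  event#9 t=24s outcome=S: state=CLOSED
  event#10 t=28s outcome=S: state=CLOSED
  event#11 t=30s outcome=S: state=CLOSED
  event#12 t=31s outcome=F: state=CLOSED
  event#13 t=34s outcome=S: state=CLOSED
  event#14 t=38s outcome=F: state=CLOSED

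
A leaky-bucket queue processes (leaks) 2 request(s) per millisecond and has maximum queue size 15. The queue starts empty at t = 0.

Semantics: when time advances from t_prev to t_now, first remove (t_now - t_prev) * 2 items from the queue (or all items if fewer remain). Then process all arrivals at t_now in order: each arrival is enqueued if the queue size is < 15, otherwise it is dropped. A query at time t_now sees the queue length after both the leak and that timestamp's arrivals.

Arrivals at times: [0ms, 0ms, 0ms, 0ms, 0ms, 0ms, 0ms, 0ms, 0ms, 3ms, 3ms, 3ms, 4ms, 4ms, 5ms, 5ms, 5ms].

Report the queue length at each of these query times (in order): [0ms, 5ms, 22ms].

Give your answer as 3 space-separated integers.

Answer: 9 7 0

Derivation:
Queue lengths at query times:
  query t=0ms: backlog = 9
  query t=5ms: backlog = 7
  query t=22ms: backlog = 0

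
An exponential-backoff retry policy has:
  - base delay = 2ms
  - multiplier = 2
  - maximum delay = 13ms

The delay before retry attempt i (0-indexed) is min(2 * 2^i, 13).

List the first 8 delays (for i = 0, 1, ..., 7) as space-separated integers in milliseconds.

Computing each delay:
  i=0: min(2*2^0, 13) = 2
  i=1: min(2*2^1, 13) = 4
  i=2: min(2*2^2, 13) = 8
  i=3: min(2*2^3, 13) = 13
  i=4: min(2*2^4, 13) = 13
  i=5: min(2*2^5, 13) = 13
  i=6: min(2*2^6, 13) = 13
  i=7: min(2*2^7, 13) = 13

Answer: 2 4 8 13 13 13 13 13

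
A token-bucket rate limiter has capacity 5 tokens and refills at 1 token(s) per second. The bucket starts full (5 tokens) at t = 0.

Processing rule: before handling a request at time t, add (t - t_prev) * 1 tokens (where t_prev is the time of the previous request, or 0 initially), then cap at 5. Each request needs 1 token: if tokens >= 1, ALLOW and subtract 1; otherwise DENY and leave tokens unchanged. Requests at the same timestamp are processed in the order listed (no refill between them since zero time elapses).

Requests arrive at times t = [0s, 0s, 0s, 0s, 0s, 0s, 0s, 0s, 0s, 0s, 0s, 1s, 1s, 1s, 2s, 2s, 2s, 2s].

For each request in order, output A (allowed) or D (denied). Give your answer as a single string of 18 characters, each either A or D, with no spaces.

Simulating step by step:
  req#1 t=0s: ALLOW
  req#2 t=0s: ALLOW
  req#3 t=0s: ALLOW
  req#4 t=0s: ALLOW
  req#5 t=0s: ALLOW
  req#6 t=0s: DENY
  req#7 t=0s: DENY
  req#8 t=0s: DENY
  req#9 t=0s: DENY
  req#10 t=0s: DENY
  req#11 t=0s: DENY
  req#12 t=1s: ALLOW
  req#13 t=1s: DENY
  req#14 t=1s: DENY
  req#15 t=2s: ALLOW
  req#16 t=2s: DENY
  req#17 t=2s: DENY
  req#18 t=2s: DENY

Answer: AAAAADDDDDDADDADDD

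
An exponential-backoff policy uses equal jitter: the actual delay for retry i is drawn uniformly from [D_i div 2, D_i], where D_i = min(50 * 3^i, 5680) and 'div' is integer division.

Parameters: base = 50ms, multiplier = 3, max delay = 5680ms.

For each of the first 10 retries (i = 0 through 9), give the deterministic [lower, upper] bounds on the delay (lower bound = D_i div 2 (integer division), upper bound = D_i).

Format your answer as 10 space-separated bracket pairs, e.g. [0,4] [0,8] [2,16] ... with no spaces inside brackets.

Computing bounds per retry:
  i=0: D_i=min(50*3^0,5680)=50, bounds=[25,50]
  i=1: D_i=min(50*3^1,5680)=150, bounds=[75,150]
  i=2: D_i=min(50*3^2,5680)=450, bounds=[225,450]
  i=3: D_i=min(50*3^3,5680)=1350, bounds=[675,1350]
  i=4: D_i=min(50*3^4,5680)=4050, bounds=[2025,4050]
  i=5: D_i=min(50*3^5,5680)=5680, bounds=[2840,5680]
  i=6: D_i=min(50*3^6,5680)=5680, bounds=[2840,5680]
  i=7: D_i=min(50*3^7,5680)=5680, bounds=[2840,5680]
  i=8: D_i=min(50*3^8,5680)=5680, bounds=[2840,5680]
  i=9: D_i=min(50*3^9,5680)=5680, bounds=[2840,5680]

Answer: [25,50] [75,150] [225,450] [675,1350] [2025,4050] [2840,5680] [2840,5680] [2840,5680] [2840,5680] [2840,5680]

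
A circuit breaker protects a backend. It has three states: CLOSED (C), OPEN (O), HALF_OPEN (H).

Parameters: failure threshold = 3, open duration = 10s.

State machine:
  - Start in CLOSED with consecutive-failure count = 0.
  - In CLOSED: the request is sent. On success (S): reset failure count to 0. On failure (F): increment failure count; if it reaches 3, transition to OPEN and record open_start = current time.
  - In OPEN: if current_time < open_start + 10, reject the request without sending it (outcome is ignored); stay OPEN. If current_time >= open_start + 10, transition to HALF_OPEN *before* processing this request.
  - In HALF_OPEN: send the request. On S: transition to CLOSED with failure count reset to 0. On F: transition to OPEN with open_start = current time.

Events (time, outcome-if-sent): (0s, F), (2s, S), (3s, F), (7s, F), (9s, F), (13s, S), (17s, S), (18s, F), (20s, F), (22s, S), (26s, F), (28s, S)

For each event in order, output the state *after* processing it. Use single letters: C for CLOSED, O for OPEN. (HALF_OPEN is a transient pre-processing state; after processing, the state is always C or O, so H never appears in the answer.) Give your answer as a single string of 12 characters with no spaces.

State after each event:
  event#1 t=0s outcome=F: state=CLOSED
  event#2 t=2s outcome=S: state=CLOSED
  event#3 t=3s outcome=F: state=CLOSED
  event#4 t=7s outcome=F: state=CLOSED
  event#5 t=9s outcome=F: state=OPEN
  event#6 t=13s outcome=S: state=OPEN
  event#7 t=17s outcome=S: state=OPEN
  event#8 t=18s outcome=F: state=OPEN
  event#9 t=20s outcome=F: state=OPEN
  event#10 t=22s outcome=S: state=OPEN
  event#11 t=26s outcome=F: state=OPEN
  event#12 t=28s outcome=S: state=OPEN

Answer: CCCCOOOOOOOO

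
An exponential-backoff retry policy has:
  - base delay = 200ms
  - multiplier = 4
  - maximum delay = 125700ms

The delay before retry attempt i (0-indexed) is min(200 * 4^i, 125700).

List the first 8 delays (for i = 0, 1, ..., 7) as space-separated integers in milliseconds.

Computing each delay:
  i=0: min(200*4^0, 125700) = 200
  i=1: min(200*4^1, 125700) = 800
  i=2: min(200*4^2, 125700) = 3200
  i=3: min(200*4^3, 125700) = 12800
  i=4: min(200*4^4, 125700) = 51200
  i=5: min(200*4^5, 125700) = 125700
  i=6: min(200*4^6, 125700) = 125700
  i=7: min(200*4^7, 125700) = 125700

Answer: 200 800 3200 12800 51200 125700 125700 125700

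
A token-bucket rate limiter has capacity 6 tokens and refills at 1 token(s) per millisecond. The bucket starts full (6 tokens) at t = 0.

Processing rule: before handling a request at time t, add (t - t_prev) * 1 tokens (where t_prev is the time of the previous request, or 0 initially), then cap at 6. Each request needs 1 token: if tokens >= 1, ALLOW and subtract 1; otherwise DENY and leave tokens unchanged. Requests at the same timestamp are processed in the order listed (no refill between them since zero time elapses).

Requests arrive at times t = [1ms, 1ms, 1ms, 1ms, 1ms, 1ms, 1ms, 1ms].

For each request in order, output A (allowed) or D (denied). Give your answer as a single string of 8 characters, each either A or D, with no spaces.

Simulating step by step:
  req#1 t=1ms: ALLOW
  req#2 t=1ms: ALLOW
  req#3 t=1ms: ALLOW
  req#4 t=1ms: ALLOW
  req#5 t=1ms: ALLOW
  req#6 t=1ms: ALLOW
  req#7 t=1ms: DENY
  req#8 t=1ms: DENY

Answer: AAAAAADD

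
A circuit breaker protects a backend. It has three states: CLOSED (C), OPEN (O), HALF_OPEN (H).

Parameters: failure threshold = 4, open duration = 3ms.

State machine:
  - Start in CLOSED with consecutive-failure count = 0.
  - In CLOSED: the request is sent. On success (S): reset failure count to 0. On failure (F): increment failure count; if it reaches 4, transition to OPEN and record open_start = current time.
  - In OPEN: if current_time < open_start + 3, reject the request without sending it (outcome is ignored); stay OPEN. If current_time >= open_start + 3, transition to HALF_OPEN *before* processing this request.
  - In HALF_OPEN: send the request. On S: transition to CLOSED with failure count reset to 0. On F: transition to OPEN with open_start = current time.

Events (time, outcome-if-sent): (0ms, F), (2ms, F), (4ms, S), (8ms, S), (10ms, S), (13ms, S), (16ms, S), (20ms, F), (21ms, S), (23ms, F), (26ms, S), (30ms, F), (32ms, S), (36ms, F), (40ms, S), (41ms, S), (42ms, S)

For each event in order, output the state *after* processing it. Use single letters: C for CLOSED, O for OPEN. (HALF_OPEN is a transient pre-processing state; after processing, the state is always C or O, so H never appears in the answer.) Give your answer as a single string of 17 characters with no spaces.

State after each event:
  event#1 t=0ms outcome=F: state=CLOSED
  event#2 t=2ms outcome=F: state=CLOSED
  event#3 t=4ms outcome=S: state=CLOSED
  event#4 t=8ms outcome=S: state=CLOSED
  event#5 t=10ms outcome=S: state=CLOSED
  event#6 t=13ms outcome=S: state=CLOSED
  event#7 t=16ms outcome=S: state=CLOSED
  event#8 t=20ms outcome=F: state=CLOSED
  event#9 t=21ms outcome=S: state=CLOSED
  event#10 t=23ms outcome=F: state=CLOSED
  event#11 t=26ms outcome=S: state=CLOSED
  event#12 t=30ms outcome=F: state=CLOSED
  event#13 t=32ms outcome=S: state=CLOSED
  event#14 t=36ms outcome=F: state=CLOSED
  event#15 t=40ms outcome=S: state=CLOSED
  event#16 t=41ms outcome=S: state=CLOSED
  event#17 t=42ms outcome=S: state=CLOSED

Answer: CCCCCCCCCCCCCCCCC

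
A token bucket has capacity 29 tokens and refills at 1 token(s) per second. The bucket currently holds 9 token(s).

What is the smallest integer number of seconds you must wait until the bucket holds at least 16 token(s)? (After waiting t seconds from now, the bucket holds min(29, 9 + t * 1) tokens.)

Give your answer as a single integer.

Answer: 7

Derivation:
Need 9 + t * 1 >= 16, so t >= 7/1.
Smallest integer t = ceil(7/1) = 7.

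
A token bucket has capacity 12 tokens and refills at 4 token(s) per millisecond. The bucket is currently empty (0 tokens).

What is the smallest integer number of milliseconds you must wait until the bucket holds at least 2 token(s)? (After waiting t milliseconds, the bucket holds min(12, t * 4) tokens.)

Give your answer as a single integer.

Answer: 1

Derivation:
Need t * 4 >= 2, so t >= 2/4.
Smallest integer t = ceil(2/4) = 1.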